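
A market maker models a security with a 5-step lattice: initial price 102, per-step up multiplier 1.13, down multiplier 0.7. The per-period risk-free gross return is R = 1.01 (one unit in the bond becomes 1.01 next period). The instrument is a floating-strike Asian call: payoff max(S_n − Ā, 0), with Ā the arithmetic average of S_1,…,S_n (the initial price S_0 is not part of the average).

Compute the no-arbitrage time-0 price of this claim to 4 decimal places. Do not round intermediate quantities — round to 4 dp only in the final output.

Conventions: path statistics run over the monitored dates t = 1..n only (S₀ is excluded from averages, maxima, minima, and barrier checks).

With p* = (R−d)/(u−d) = 0.7209, sum probability × payoff across the paths and divide by R^5.
Enumerate all 2^5 = 32 price paths (U = up ×1.13, D = down ×0.7); each path with k up-moves has probability p*^k·(1−p*)^(5−k).
DDDDD: Ā=39.5999, payoff=0.0000, prob=0.001693
UDDDD: Ā=63.9255, payoff=0.0000, prob=0.004373
DUDDD: Ā=55.1535, payoff=0.0000, prob=0.004373
UUDDD: Ā=89.0335, payoff=0.0000, prob=0.011296
DDUDD: Ā=49.0131, payoff=0.0000, prob=0.004373
UDUDD: Ā=79.1211, payoff=0.0000, prob=0.011296
DUUDD: Ā=70.3491, payoff=0.0000, prob=0.011296
UUUDD: Ā=113.5636, payoff=0.0000, prob=0.029181
DDDUD: Ā=44.7148, payoff=0.0000, prob=0.004373
UDDUD: Ā=72.1825, payoff=0.0000, prob=0.011296
DUDUD: Ā=63.4105, payoff=0.0000, prob=0.011296
UUDUD: Ā=102.3627, payoff=0.0000, prob=0.029181
DDUUD: Ā=57.2701, payoff=0.0000, prob=0.011296
UDUUD: Ā=92.4503, payoff=0.0000, prob=0.029181
DUUUD: Ā=83.6783, payoff=0.0000, prob=0.029181
UUUUD: Ā=135.0807, payoff=0.0000, prob=0.075385
DDDDU: Ā=41.7060, payoff=0.0000, prob=0.004373
UDDDU: Ā=67.3254, payoff=0.0000, prob=0.011296
DUDDU: Ā=58.5534, payoff=0.0000, prob=0.011296
UUDDU: Ā=94.5220, payoff=0.0000, prob=0.029181
DDUDU: Ā=52.4130, payoff=0.0000, prob=0.011296
UDUDU: Ā=84.6096, payoff=0.0000, prob=0.029181
DUUDU: Ā=75.8376, payoff=0.0000, prob=0.029181
UUUDU: Ā=122.4236, payoff=0.0000, prob=0.075385
DDDUU: Ā=48.1148, payoff=0.0000, prob=0.011296
UDDUU: Ā=77.6710, payoff=0.0000, prob=0.029181
DUDUU: Ā=68.8990, payoff=3.2170, prob=0.029181
UUDUU: Ā=111.2226, payoff=5.1932, prob=0.075385
DDUUU: Ā=62.7586, payoff=9.3574, prob=0.029181
UDUUU: Ā=101.3103, payoff=15.1056, prob=0.075385
DUUUU: Ā=92.5383, payoff=23.8776, prob=0.075385
UUUUU: Ā=149.3832, payoff=38.5452, prob=0.194745
Price = Σ prob·payoff / R^5 = 11.203656 / 1.051010 = 10.6599

price = 10.6599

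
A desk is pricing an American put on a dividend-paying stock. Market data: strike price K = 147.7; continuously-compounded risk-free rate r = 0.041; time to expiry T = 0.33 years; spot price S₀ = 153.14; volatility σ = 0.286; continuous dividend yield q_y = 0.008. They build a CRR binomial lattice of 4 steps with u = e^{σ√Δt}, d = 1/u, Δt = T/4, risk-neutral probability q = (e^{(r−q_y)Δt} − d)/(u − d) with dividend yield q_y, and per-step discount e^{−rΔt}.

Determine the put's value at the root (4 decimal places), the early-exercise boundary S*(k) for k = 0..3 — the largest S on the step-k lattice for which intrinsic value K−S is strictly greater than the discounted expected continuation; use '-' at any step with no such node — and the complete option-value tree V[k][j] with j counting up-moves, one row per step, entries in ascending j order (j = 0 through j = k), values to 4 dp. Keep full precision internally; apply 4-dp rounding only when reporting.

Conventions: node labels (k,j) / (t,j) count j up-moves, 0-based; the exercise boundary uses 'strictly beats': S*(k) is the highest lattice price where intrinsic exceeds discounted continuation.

Δt=0.08250, u=1.08562, d=0.92114, q=0.49605, disc=e^(-rΔt)=0.99662
k=4 terminal: V=max(K-S,0) → 37.4486 17.7619 0.0000 0.0000 0.0000
k=3: j=0 S=119.6907 intr=28.0093 cont=27.5895 V=28.0093[EX]; j=1 S=141.0628 intr=6.6372 cont=8.9209 V=8.9209[hold]; j=2 S=166.2512 intr=0.0000 cont=0.0000 V=0.0000[hold]; j=3 S=195.9372 intr=0.0000 cont=0.0000 V=0.0000[hold]  S*(3)=119.6907
k=2: j=0 S=129.9381 intr=17.7619 cont=18.4779 V=18.4779[hold]; j=1 S=153.1400 intr=0.0000 cont=4.4805 V=4.4805[hold]; j=2 S=180.4849 intr=0.0000 cont=0.0000 V=0.0000[hold]  S*(2)=-
k=1: j=0 S=141.0628 intr=6.6372 cont=11.4956 V=11.4956[hold]; j=1 S=166.2512 intr=0.0000 cont=2.2503 V=2.2503[hold]  S*(1)=-
k=0: j=0 S=153.1400 intr=0.0000 cont=6.8861 V=6.8861[hold]  S*(0)=-

price = 6.8861
boundary = - - - 119.6907
tree:
6.8861
11.4956 2.2503
18.4779 4.4805 0.0000
28.0093 8.9209 0.0000 0.0000
37.4486 17.7619 0.0000 0.0000 0.0000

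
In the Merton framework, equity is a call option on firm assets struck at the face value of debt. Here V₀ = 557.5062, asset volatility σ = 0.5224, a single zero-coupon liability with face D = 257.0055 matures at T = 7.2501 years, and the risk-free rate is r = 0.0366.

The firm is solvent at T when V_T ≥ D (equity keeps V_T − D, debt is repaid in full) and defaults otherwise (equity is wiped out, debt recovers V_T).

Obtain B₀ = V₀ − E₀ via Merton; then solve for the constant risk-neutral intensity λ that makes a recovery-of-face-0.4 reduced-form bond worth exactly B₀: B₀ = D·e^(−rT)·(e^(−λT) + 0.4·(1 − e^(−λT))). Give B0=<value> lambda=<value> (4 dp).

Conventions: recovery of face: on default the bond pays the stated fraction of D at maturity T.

With assets at 557.5062 and a single debt payment of 257.0055 at 7.2501 years:
d₁ = [ln(V₀/D) + (r + σ²/2)T] / (σ√T)
   = [ln(557.5062/257.0055) + (0.0366 + 0.5·0.5224²)·7.2501] / (0.5224·√7.2501)
   = [0.774376 + 1.254636] / 1.406615 = 1.442479
d₂ = d₁ − σ√T = 1.442479 − 1.406615 = 0.035864
N(d₁) = 0.925416,  N(d₂) = 0.514305,  e^(−rT) = 0.766935
E₀ = V₀·N(d₁) − D·e^(−rT)·N(d₂)
   = 557.5062·0.925416 − 257.0055·0.766935·0.514305 = 414.552593
B₀ = V₀ − E₀ = 557.5062 − 414.552593 = 142.953607
e^(−λT) = (B₀·e^(rT)/D − 0.4)/(1 − 0.4) = (142.9536·1.303892/257.0055 − 0.4)/0.6 = 0.54210163
λ = −ln(0.54210163)/7.2501 = 0.084454

B0=142.9536 lambda=0.0845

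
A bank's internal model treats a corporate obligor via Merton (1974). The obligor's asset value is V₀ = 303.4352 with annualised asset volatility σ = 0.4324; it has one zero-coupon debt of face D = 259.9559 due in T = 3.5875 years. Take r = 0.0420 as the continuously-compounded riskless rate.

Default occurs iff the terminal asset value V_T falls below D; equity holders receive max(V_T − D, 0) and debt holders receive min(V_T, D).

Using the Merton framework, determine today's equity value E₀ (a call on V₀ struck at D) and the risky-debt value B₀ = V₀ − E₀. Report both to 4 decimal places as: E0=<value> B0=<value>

Equity is a call on the firm's assets struck at D = 259.9559:
d₁ = [ln(V₀/D) + (r + σ²/2)T] / (σ√T)
   = [ln(303.4352/259.9559) + (0.0420 + 0.5·0.4324²)·3.5875] / (0.4324·√3.5875)
   = [0.154656 + 0.486052] / 0.818996 = 0.782309
d₂ = d₁ − σ√T = 0.782309 − 0.818996 = -0.036686
N(d₁) = 0.782984,  N(d₂) = 0.485368,  e^(−rT) = 0.860127
E₀ = V₀·N(d₁) − D·e^(−rT)·N(d₂)
   = 303.4352·0.782984 − 259.9559·0.860127·0.485368 = 129.058965
B₀ = V₀ − E₀ = 303.4352 − 129.058965 = 174.376235

E0=129.0590 B0=174.3762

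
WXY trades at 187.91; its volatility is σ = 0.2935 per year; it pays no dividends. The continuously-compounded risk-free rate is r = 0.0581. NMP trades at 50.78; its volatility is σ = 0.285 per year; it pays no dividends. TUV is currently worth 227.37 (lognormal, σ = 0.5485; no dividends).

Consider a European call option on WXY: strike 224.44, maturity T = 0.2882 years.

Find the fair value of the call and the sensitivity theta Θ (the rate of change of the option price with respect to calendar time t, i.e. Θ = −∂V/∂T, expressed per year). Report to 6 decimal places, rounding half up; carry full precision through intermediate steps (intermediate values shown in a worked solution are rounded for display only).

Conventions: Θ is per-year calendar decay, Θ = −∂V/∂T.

price = 2.562241
Θ = -14.884137

σ√T = 0.2935·√0.2882 = 0.157563
d₁ = (ln(S/K) + (r+σ²/2)T) / (σ√T) = (ln(187.91/224.44) + (0.0581+0.2935²/2)·0.2882) / 0.157563 = (-0.177645 + 0.029158) / 0.157563 = -0.942401
d₂ = d₁ − σ√T = -0.942401 − 0.157563 = -1.099964
e^{−rT} = 0.983395
N(d₁) = 0.172994,  N(d₂) = 0.135674
Call price V = S·N(d₁) − K·e^{−rT}·N(d₂) = 32.507260 − 29.945019 = 2.562241
φ(d₁) = (1/√(2π))·e^{−d₁²/2} = 0.255892
Θ = −S·φ(d₁)·σ/(2√T) − r·K·e^{−rT}·N(d₂) = −13.144331 − 1.739806 = -14.884137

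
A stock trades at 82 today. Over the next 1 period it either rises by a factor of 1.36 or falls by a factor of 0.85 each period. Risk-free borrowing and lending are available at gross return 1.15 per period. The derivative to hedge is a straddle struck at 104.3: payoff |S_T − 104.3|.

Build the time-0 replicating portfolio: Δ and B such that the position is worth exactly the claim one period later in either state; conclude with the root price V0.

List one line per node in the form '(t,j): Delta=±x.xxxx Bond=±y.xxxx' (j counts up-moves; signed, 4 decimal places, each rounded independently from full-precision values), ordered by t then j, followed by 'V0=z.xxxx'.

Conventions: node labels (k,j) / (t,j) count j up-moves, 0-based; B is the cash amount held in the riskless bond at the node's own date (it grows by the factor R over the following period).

(0,0): Delta=-0.6547 Bond=69.7681
V0=16.0818

Under the risk-neutral measure, an up-move has probability p* = (R−d)/(u−d) = 0.5882 and values discount at R = 1.15.
Payoffs at expiry: V(1,0)=34.6000, V(1,1)=7.2200
  t=0,j=0: stock 82.0000 → up 111.5200 (V=7.2200), down 69.7000 (V=34.6000). Price 16.0818; hedge Δ=-0.6547, bond B=69.7681.
As a check, the time-0 holding Δ(0,0)·S0 + B(0,0) comes to 16.0818 — exactly V0.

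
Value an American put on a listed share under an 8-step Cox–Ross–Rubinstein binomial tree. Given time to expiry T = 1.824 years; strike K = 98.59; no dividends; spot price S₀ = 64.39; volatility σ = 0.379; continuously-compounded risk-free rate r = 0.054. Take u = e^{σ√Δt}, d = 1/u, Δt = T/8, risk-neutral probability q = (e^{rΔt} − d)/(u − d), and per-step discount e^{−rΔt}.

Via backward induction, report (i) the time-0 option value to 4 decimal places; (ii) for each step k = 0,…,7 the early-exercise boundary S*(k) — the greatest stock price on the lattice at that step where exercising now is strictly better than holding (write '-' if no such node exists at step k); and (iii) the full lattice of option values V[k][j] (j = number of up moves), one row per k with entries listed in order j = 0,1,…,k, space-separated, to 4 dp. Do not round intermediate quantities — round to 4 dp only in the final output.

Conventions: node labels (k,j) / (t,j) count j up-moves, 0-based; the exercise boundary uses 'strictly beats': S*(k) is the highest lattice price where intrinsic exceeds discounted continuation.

price = 35.0172
boundary = - 53.7309 44.8363 53.7309 64.3900 53.7309 64.3900 77.1636
tree:
35.0172
44.8591 25.6165
53.7537 34.5013 16.9782
61.1759 44.8591 24.5482 9.4953
67.3694 53.7537 34.2000 15.0810 3.8971
72.5376 61.1759 44.8591 23.2092 6.9666 0.7872
76.8503 67.3694 53.7537 34.2000 12.3083 1.5593 0.0000
80.4491 72.5376 61.1759 44.8591 21.4264 3.0889 0.0000 0.0000
83.4522 76.8503 67.3694 53.7537 34.2000 6.1187 0.0000 0.0000 0.0000

Δt=0.22800, u=1.19838, d=0.83446, q=0.48892, disc=e^(-rΔt)=0.98776
k=8 terminal: V=max(K-S,0) → 83.4522 76.8503 67.3694 53.7537 34.2000 6.1187 0.0000 0.0000 0.0000
k=7: j=0 S=18.1409 intr=80.4491 cont=79.2427 V=80.4491[EX]; j=1 S=26.0524 intr=72.5376 cont=71.3312 V=72.5376[EX]; j=2 S=37.4141 intr=61.1759 cont=59.9695 V=61.1759[EX]; j=3 S=53.7309 intr=44.8591 cont=43.6527 V=44.8591[EX]; j=4 S=77.1636 intr=21.4264 cont=20.2200 V=21.4264[EX]; j=5 S=110.8157 intr=0.0000 cont=3.0889 V=3.0889[hold]; j=6 S=159.1438 intr=0.0000 cont=0.0000 V=0.0000[hold]; j=7 S=228.5485 intr=0.0000 cont=0.0000 V=0.0000[hold]  S*(7)=77.1636
k=6: j=0 S=21.7397 intr=76.8503 cont=75.6439 V=76.8503[EX]; j=1 S=31.2206 intr=67.3694 cont=66.1630 V=67.3694[EX]; j=2 S=44.8363 intr=53.7537 cont=52.5473 V=53.7537[EX]; j=3 S=64.3900 intr=34.2000 cont=32.9936 V=34.2000[EX]; j=4 S=92.4713 intr=6.1187 cont=12.3083 V=12.3083[hold]; j=5 S=132.7992 intr=0.0000 cont=1.5593 V=1.5593[hold]; j=6 S=190.7147 intr=0.0000 cont=0.0000 V=0.0000[hold]  S*(6)=64.3900
k=5: j=0 S=26.0524 intr=72.5376 cont=71.3312 V=72.5376[EX]; j=1 S=37.4141 intr=61.1759 cont=59.9695 V=61.1759[EX]; j=2 S=53.7309 intr=44.8591 cont=43.6527 V=44.8591[EX]; j=3 S=77.1636 intr=21.4264 cont=23.2092 V=23.2092[hold]; j=4 S=110.8157 intr=0.0000 cont=6.9666 V=6.9666[hold]; j=5 S=159.1438 intr=0.0000 cont=0.7872 V=0.7872[hold]  S*(5)=53.7309
k=4: j=0 S=31.2206 intr=67.3694 cont=66.1630 V=67.3694[EX]; j=1 S=44.8363 intr=53.7537 cont=52.5473 V=53.7537[EX]; j=2 S=64.3900 intr=34.2000 cont=33.8546 V=34.2000[EX]; j=3 S=92.4713 intr=6.1187 cont=15.0810 V=15.0810[hold]; j=4 S=132.7992 intr=0.0000 cont=3.8971 V=3.8971[hold]  S*(4)=64.3900
k=3: j=0 S=37.4141 intr=61.1759 cont=59.9695 V=61.1759[EX]; j=1 S=53.7309 intr=44.8591 cont=43.6527 V=44.8591[EX]; j=2 S=77.1636 intr=21.4264 cont=24.5482 V=24.5482[hold]; j=3 S=110.8157 intr=0.0000 cont=9.4953 V=9.4953[hold]  S*(3)=53.7309
k=2: j=0 S=44.8363 intr=53.7537 cont=52.5473 V=53.7537[EX]; j=1 S=64.3900 intr=34.2000 cont=34.5013 V=34.5013[hold]; j=2 S=92.4713 intr=6.1187 cont=16.9782 V=16.9782[hold]  S*(2)=44.8363
k=1: j=0 S=53.7309 intr=44.8591 cont=43.7982 V=44.8591[EX]; j=1 S=77.1636 intr=21.4264 cont=25.6165 V=25.6165[hold]  S*(1)=53.7309
k=0: j=0 S=64.3900 intr=34.2000 cont=35.0172 V=35.0172[hold]  S*(0)=-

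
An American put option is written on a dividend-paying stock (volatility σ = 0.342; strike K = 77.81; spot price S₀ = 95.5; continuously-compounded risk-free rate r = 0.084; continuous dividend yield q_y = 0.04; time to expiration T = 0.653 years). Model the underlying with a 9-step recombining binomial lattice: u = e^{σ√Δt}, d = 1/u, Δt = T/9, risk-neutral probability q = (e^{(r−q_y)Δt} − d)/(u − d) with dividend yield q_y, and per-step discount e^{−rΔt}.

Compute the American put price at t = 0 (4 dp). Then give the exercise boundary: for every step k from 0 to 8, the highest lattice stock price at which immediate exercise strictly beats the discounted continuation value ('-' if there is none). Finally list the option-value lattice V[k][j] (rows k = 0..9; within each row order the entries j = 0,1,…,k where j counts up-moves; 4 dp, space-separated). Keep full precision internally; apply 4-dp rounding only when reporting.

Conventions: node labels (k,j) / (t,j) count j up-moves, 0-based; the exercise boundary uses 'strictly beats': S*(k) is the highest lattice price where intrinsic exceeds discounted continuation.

params: Δt=0.07256 u=1.09650 d=0.91199 q=0.49432 e^(-rΔt)=0.99392
t_9 payoffs: 36.1296 27.6973 17.5591 5.3698 0.0000 0.0000 0.0000 0.0000 0.0000 0.0000
t_8: node(8,0) S=45.7025 payoff=32.1075 vs cont=31.7671 → 32.1075 [stop]  node(8,1) S=54.9485 payoff=22.8615 vs cont=22.5479 → 22.8615 [stop]  node(8,2) S=66.0651 payoff=11.7449 vs cont=11.4636 → 11.7449 [stop]  node(8,3) S=79.4306 payoff=0.0000 vs cont=2.6989 → 2.6989 [wait]  node(8,4) S=95.5000 payoff=0.0000 vs cont=0.0000 → 0.0000 [wait]  node(8,5) S=114.8204 payoff=0.0000 vs cont=0.0000 → 0.0000 [wait]  node(8,6) S=138.0495 payoff=0.0000 vs cont=0.0000 → 0.0000 [wait]  node(8,7) S=165.9781 payoff=0.0000 vs cont=0.0000 → 0.0000 [wait]  node(8,8) S=199.5568 payoff=0.0000 vs cont=0.0000 → 0.0000 [wait]  ⇒ S*(8)=66.0651
t_7: node(7,0) S=50.1127 payoff=27.6973 vs cont=27.3697 → 27.6973 [stop]  node(7,1) S=60.2509 payoff=17.5591 vs cont=17.2609 → 17.5591 [stop]  node(7,2) S=72.4402 payoff=5.3698 vs cont=7.2292 → 7.2292 [wait]  node(7,3) S=87.0955 payoff=0.0000 vs cont=1.3565 → 1.3565 [wait]  node(7,4) S=104.7156 payoff=0.0000 vs cont=0.0000 → 0.0000 [wait]  node(7,5) S=125.9004 payoff=0.0000 vs cont=0.0000 → 0.0000 [wait]  node(7,6) S=151.3711 payoff=0.0000 vs cont=0.0000 → 0.0000 [wait]  node(7,7) S=181.9947 payoff=0.0000 vs cont=0.0000 → 0.0000 [wait]  ⇒ S*(7)=60.2509
t_6: node(6,0) S=54.9485 payoff=22.8615 vs cont=22.5479 → 22.8615 [stop]  node(6,1) S=66.0651 payoff=11.7449 vs cont=12.3772 → 12.3772 [wait]  node(6,2) S=79.4306 payoff=0.0000 vs cont=4.2999 → 4.2999 [wait]  node(6,3) S=95.5000 payoff=0.0000 vs cont=0.6818 → 0.6818 [wait]  node(6,4) S=114.8204 payoff=0.0000 vs cont=0.0000 → 0.0000 [wait]  node(6,5) S=138.0495 payoff=0.0000 vs cont=0.0000 → 0.0000 [wait]  node(6,6) S=165.9781 payoff=0.0000 vs cont=0.0000 → 0.0000 [wait]  ⇒ S*(6)=54.9485
t_5: node(5,0) S=60.2509 payoff=17.5591 vs cont=17.5715 → 17.5715 [wait]  node(5,1) S=72.4402 payoff=5.3698 vs cont=8.3335 → 8.3335 [wait]  node(5,2) S=87.0955 payoff=0.0000 vs cont=2.4962 → 2.4962 [wait]  node(5,3) S=104.7156 payoff=0.0000 vs cont=0.3427 → 0.3427 [wait]  node(5,4) S=125.9004 payoff=0.0000 vs cont=0.0000 → 0.0000 [wait]  node(5,5) S=151.3711 payoff=0.0000 vs cont=0.0000 → 0.0000 [wait]  ⇒ S*(5)=-
t_4: node(4,0) S=66.0651 payoff=11.7449 vs cont=12.9260 → 12.9260 [wait]  node(4,1) S=79.4306 payoff=0.0000 vs cont=5.4149 → 5.4149 [wait]  node(4,2) S=95.5000 payoff=0.0000 vs cont=1.4230 → 1.4230 [wait]  node(4,3) S=114.8204 payoff=0.0000 vs cont=0.1722 → 0.1722 [wait]  node(4,4) S=138.0495 payoff=0.0000 vs cont=0.0000 → 0.0000 [wait]  ⇒ S*(4)=-
t_3: node(3,0) S=72.4402 payoff=5.3698 vs cont=9.1572 → 9.1572 [wait]  node(3,1) S=87.0955 payoff=0.0000 vs cont=3.4207 → 3.4207 [wait]  node(3,2) S=104.7156 payoff=0.0000 vs cont=0.7998 → 0.7998 [wait]  node(3,3) S=125.9004 payoff=0.0000 vs cont=0.0866 → 0.0866 [wait]  ⇒ S*(3)=-
t_2: node(2,0) S=79.4306 payoff=0.0000 vs cont=6.2831 → 6.2831 [wait]  node(2,1) S=95.5000 payoff=0.0000 vs cont=2.1122 → 2.1122 [wait]  node(2,2) S=114.8204 payoff=0.0000 vs cont=0.4445 → 0.4445 [wait]  ⇒ S*(2)=-
t_1: node(1,0) S=87.0955 payoff=0.0000 vs cont=4.1957 → 4.1957 [wait]  node(1,1) S=104.7156 payoff=0.0000 vs cont=1.2800 → 1.2800 [wait]  ⇒ S*(1)=-
t_0: node(0,0) S=95.5000 payoff=0.0000 vs cont=2.7377 → 2.7377 [wait]  ⇒ S*(0)=-

price = 2.7377
boundary = - - - - - - 54.9485 60.2509 66.0651
tree:
2.7377
4.1957 1.2800
6.2831 2.1122 0.4445
9.1572 3.4207 0.7998 0.0866
12.9260 5.4149 1.4230 0.1722 0.0000
17.5715 8.3335 2.4962 0.3427 0.0000 0.0000
22.8615 12.3772 4.2999 0.6818 0.0000 0.0000 0.0000
27.6973 17.5591 7.2292 1.3565 0.0000 0.0000 0.0000 0.0000
32.1075 22.8615 11.7449 2.6989 0.0000 0.0000 0.0000 0.0000 0.0000
36.1296 27.6973 17.5591 5.3698 0.0000 0.0000 0.0000 0.0000 0.0000 0.0000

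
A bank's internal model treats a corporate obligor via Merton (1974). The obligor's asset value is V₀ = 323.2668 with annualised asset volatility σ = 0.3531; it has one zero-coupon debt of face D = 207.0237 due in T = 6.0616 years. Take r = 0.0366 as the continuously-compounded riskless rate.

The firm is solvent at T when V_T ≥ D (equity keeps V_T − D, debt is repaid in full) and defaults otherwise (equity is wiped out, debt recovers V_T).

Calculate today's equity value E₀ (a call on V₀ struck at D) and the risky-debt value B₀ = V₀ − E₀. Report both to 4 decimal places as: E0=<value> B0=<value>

Apply the equity-as-call identities (strike 207.0237, horizon 6.0616 years):
d₁ = [ln(V₀/D) + (r + σ²/2)T] / (σ√T)
   = [ln(323.2668/207.0237) + (0.0366 + 0.5·0.3531²)·6.0616] / (0.3531·√6.0616)
   = [0.445645 + 0.599734] / 0.869343 = 1.202492
d₂ = d₁ − σ√T = 1.202492 − 0.869343 = 0.333148
N(d₁) = 0.885413,  N(d₂) = 0.630489,  e^(−rT) = 0.801032
E₀ = V₀·N(d₁) − D·e^(−rT)·N(d₂)
   = 323.2668·0.885413 − 207.0237·0.801032·0.630489 = 181.669186
B₀ = V₀ − E₀ = 323.2668 − 181.669186 = 141.597614

E0=181.6692 B0=141.5976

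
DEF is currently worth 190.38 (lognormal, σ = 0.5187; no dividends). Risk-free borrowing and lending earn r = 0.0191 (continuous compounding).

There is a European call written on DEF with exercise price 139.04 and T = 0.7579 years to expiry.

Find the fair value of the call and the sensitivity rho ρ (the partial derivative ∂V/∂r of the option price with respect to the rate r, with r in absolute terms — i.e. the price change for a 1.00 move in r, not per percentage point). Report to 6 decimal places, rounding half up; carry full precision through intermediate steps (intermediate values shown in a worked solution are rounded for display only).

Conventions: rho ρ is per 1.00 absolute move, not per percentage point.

σ√T = 0.5187·√0.7579 = 0.451567
d₁ = (ln(S/K) + (r+σ²/2)T) / (σ√T) = (ln(190.38/139.04) + (0.0191+0.5187²/2)·0.7579) / 0.451567 = (0.314260 + 0.116432) / 0.451567 = 0.953774
d₂ = d₁ − σ√T = 0.953774 − 0.451567 = 0.502207
e^{−rT} = 0.985628
N(d₁) = 0.829901,  N(d₂) = 0.692239
Call price V = S·N(d₁) − K·e^{−rT}·N(d₂) = 157.996528 − 94.865643 = 63.130884
ρ = K·T·e^{−rT}·N(d₂) = 71.898671

price = 63.130884
ρ = 71.898671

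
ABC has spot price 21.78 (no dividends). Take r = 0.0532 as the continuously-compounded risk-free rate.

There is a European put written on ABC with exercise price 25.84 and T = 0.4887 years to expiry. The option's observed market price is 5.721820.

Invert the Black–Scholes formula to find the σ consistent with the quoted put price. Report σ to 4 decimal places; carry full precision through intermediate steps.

At σ = 0.5828 the Black–Scholes value reproduces the quote:
σ√T = 0.5828·√0.4887 = 0.407418
d₁ = (ln(S/K) + (r+σ²/2)T) / (σ√T) = (ln(21.78/25.84) + (0.0532+0.5828²/2)·0.4887) / 0.407418 = (-0.170932 + 0.108994) / 0.407418 = -0.152025
d₂ = d₁ − σ√T = -0.152025 − 0.407418 = -0.559444
e^{−rT} = 0.974336
N(−d₁) = 0.560416,  N(−d₂) = 0.712070
V = K·e^{−rT}·N(−d₂) − S·N(−d₁) = 17.927690 − 12.205870 = 5.721820 (the observed quote) — the price is monotone increasing in volatility, hence this σ is the only solution

sigma = 0.5828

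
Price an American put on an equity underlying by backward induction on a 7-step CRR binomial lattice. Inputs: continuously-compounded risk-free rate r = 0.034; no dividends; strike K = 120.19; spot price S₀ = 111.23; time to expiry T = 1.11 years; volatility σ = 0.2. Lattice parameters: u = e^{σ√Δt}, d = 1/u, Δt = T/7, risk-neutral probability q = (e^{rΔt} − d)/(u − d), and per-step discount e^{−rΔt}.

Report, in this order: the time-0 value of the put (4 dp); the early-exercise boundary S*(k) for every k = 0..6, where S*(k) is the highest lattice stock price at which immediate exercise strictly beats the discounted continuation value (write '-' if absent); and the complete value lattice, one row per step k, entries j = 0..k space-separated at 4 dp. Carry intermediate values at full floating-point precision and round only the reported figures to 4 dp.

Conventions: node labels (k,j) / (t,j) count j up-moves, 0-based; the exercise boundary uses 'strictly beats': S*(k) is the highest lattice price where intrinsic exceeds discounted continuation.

Δt=0.15857  u=1.08290  d=0.92345  q=0.51400  discount=0.99462
step 7 (expiry): payoffs max(K−S,0) = 56.4950 45.4967 32.5994 17.4750 0.0000 0.0000 0.0000 0.0000
step 6: (k=6,j=0): S=68.9753, K−S=51.2147, hold=50.5685 ⇒ V=51.2147 exercise | (k=6,j=1): S=80.8853, K−S=39.3047, hold=38.6585 ⇒ V=39.3047 exercise | (k=6,j=2): S=94.8518, K−S=25.3382, hold=24.6919 ⇒ V=25.3382 exercise | (k=6,j=3): S=111.2300, K−S=8.9600, hold=8.4471 ⇒ V=8.9600 exercise | (k=6,j=4): S=130.4362, K−S=0.0000, hold=0.0000 ⇒ V=0.0000 continue | (k=6,j=5): S=152.9588, K−S=0.0000, hold=0.0000 ⇒ V=0.0000 continue | (k=6,j=6): S=179.3703, K−S=0.0000, hold=0.0000 ⇒ V=0.0000 continue  boundary S*=111.2300
step 5: (k=5,j=0): S=74.6933, K−S=45.4967, hold=44.8505 ⇒ V=45.4967 exercise | (k=5,j=1): S=87.5906, K−S=32.5994, hold=31.9531 ⇒ V=32.5994 exercise | (k=5,j=2): S=102.7150, K−S=17.4750, hold=16.8288 ⇒ V=17.4750 exercise | (k=5,j=3): S=120.4509, K−S=0.0000, hold=4.3311 ⇒ V=4.3311 continue | (k=5,j=4): S=141.2493, K−S=0.0000, hold=0.0000 ⇒ V=0.0000 continue | (k=5,j=5): S=165.6389, K−S=0.0000, hold=0.0000 ⇒ V=0.0000 continue  boundary S*=102.7150
step 4: (k=4,j=0): S=80.8853, K−S=39.3047, hold=38.6585 ⇒ V=39.3047 exercise | (k=4,j=1): S=94.8518, K−S=25.3382, hold=24.6919 ⇒ V=25.3382 exercise | (k=4,j=2): S=111.2300, K−S=8.9600, hold=10.6614 ⇒ V=10.6614 continue | (k=4,j=3): S=130.4362, K−S=0.0000, hold=2.0936 ⇒ V=2.0936 continue | (k=4,j=4): S=152.9588, K−S=0.0000, hold=0.0000 ⇒ V=0.0000 continue  boundary S*=94.8518
step 3: (k=3,j=0): S=87.5906, K−S=32.5994, hold=31.9531 ⇒ V=32.5994 exercise | (k=3,j=1): S=102.7150, K−S=17.4750, hold=17.6986 ⇒ V=17.6986 continue | (k=3,j=2): S=120.4509, K−S=0.0000, hold=6.2239 ⇒ V=6.2239 continue | (k=3,j=3): S=141.2493, K−S=0.0000, hold=1.0120 ⇒ V=1.0120 continue  boundary S*=87.5906
step 2: (k=2,j=0): S=94.8518, K−S=25.3382, hold=24.8062 ⇒ V=25.3382 exercise | (k=2,j=1): S=111.2300, K−S=8.9600, hold=11.7371 ⇒ V=11.7371 continue | (k=2,j=2): S=130.4362, K−S=0.0000, hold=3.5259 ⇒ V=3.5259 continue  boundary S*=94.8518
step 1: (k=1,j=0): S=102.7150, K−S=17.4750, hold=18.2485 ⇒ V=18.2485 continue | (k=1,j=1): S=120.4509, K−S=0.0000, hold=7.4761 ⇒ V=7.4761 continue  boundary S*=-
step 0: (k=0,j=0): S=111.2300, K−S=8.9600, hold=12.6431 ⇒ V=12.6431 continue  boundary S*=-

price = 12.6431
boundary = - - 94.8518 87.5906 94.8518 102.7150 111.2300
tree:
12.6431
18.2485 7.4761
25.3382 11.7371 3.5259
32.5994 17.6986 6.2239 1.0120
39.3047 25.3382 10.6614 2.0936 0.0000
45.4967 32.5994 17.4750 4.3311 0.0000 0.0000
51.2147 39.3047 25.3382 8.9600 0.0000 0.0000 0.0000
56.4950 45.4967 32.5994 17.4750 0.0000 0.0000 0.0000 0.0000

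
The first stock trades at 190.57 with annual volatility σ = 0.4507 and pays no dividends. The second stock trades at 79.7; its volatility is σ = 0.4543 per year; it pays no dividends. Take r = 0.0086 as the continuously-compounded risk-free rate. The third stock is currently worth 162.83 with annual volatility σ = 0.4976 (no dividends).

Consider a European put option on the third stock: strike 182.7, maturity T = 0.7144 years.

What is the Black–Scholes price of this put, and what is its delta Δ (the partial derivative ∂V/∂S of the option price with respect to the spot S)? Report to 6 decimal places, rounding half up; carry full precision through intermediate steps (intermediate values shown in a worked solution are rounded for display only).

price = 39.000557
Δ = -0.519485

σ√T = 0.4976·√0.7144 = 0.420582
d₁ = (ln(S/K) + (r+σ²/2)T) / (σ√T) = (ln(162.83/182.7) + (0.0086+0.4976²/2)·0.7144) / 0.420582 = (-0.115139 + 0.094589) / 0.420582 = -0.048861
d₂ = d₁ − σ√T = -0.048861 − 0.420582 = -0.469444
e^{−rT} = 0.993875
N(−d₁) = 0.519485,  N(−d₂) = 0.680624
Put price V = K·e^{−rT}·N(−d₂) − S·N(−d₁) = 123.588303 − 84.587746 = 39.000557
Δ = −N(−d₁) = -0.519485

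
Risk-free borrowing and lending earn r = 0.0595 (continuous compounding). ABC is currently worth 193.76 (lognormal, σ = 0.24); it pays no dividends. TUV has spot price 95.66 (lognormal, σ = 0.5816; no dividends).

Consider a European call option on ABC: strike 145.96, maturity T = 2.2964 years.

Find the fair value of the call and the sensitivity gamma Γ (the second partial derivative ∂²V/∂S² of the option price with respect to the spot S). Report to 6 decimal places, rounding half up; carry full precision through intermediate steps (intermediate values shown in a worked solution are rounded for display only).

σ√T = 0.24·√2.2964 = 0.363693
d₁ = (ln(S/K) + (r+σ²/2)T) / (σ√T) = (ln(193.76/145.96) + (0.0595+0.24²/2)·2.2964) / 0.363693 = (0.283288 + 0.202772) / 0.363693 = 1.336456
d₂ = d₁ − σ√T = 1.336456 − 0.363693 = 0.972763
e^{−rT} = 0.872288
N(d₁) = 0.909300,  N(d₂) = 0.834664
Call price V = S·N(d₁) − K·e^{−rT}·N(d₂) = 176.185943 − 106.268756 = 69.917188
φ(d₁) = (1/√(2π))·e^{−d₁²/2} = 0.163328
Γ = φ(d₁) / (S·σ·√T) = 0.002318

price = 69.917188
Γ = 0.002318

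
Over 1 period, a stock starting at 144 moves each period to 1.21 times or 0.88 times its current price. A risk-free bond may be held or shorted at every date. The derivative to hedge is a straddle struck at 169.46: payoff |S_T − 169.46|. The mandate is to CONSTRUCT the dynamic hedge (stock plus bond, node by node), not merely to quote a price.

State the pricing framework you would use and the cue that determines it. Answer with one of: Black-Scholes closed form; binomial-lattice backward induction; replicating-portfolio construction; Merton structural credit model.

Key observation: the deliverable is the dynamic trading strategy on the 1-step tree (spot 144, moves 1.21 and 0.88), so the valuation must go through the node-by-node replicating-portfolio solve.

framework: replicating-portfolio construction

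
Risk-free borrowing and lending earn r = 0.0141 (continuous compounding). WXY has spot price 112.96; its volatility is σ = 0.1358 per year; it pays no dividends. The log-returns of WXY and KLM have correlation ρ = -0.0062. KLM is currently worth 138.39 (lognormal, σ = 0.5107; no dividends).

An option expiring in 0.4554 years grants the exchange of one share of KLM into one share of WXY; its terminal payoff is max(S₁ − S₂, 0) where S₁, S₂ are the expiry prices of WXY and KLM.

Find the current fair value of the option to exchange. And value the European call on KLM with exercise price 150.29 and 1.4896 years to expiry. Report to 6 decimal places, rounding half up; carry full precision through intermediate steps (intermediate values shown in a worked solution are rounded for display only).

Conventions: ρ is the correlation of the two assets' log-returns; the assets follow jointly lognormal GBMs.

exchange price = 7.859038
price(KLM call K=150.29) = 30.713362

σ_eff = √(σ₁² + σ₂² − 2ρσ₁σ₂) = √(0.1358² + 0.5107² − 2·-0.0062·0.1358·0.5107) = 0.529260
d₁ = (ln(S₁/S₂) + (q₂ − q₁ + σ_eff²/2)T) / (σ_eff√T) = (ln(112.96/138.39) + (0.0 − 0.0 + 0.140058)·0.4554) / 0.357162 = -0.389906
d₂ = d₁ − σ_eff√T = -0.389906 − 0.357162 = -0.747068
N(d₁) = 0.348303,  N(d₂) = 0.227511
V = S₁·e^{−q₁T}·N(d₁) − S₂·e^{−q₂T}·N(d₂) = 39.344325 − 31.485288 = 7.859038
[vanilla: KLM call K=150.29]
σ√T = 0.5107·√1.4896 = 0.623305
d₁ = (ln(S/K) + (r+σ²/2)T) / (σ√T) = (ln(138.39/150.29) + (0.0141+0.5107²/2)·1.4896) / 0.623305 = (-0.082491 + 0.215258) / 0.623305 = 0.213005
d₂ = d₁ − σ√T = 0.213005 − 0.623305 = -0.410300
e^{−rT} = 0.979216
N(d₁) = 0.584338,  N(d₂) = 0.340793
price = S·N(d₁) − K·e^{−rT}·N(d₂) = 80.866593 − 50.153231 = 30.713362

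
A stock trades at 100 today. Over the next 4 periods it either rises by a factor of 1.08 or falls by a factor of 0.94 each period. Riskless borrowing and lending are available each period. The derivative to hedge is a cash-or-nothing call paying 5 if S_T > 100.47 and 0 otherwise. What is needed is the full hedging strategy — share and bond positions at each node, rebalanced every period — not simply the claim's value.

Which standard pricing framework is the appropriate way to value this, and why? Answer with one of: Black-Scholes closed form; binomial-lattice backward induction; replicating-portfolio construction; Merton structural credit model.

framework: replicating-portfolio construction

Key observation: since the answer must list Δ and B at each node of the 1.08/0.94 lattice on 100, the replicating-portfolio method — solving the two-state system at every node — is the one that applies.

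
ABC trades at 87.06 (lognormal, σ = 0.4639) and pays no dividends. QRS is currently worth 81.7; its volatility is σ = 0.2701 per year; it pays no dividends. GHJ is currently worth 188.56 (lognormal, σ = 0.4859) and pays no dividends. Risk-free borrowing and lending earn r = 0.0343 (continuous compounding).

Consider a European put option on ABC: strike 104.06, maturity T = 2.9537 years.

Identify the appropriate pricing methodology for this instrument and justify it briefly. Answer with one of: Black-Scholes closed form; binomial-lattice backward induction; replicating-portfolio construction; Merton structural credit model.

framework: Black-Scholes closed form

Key observation: the strike-104.06 put on ABC is European-exercise on a continuously-modelled lognormal underlying, so its value is a single closed-form evaluation.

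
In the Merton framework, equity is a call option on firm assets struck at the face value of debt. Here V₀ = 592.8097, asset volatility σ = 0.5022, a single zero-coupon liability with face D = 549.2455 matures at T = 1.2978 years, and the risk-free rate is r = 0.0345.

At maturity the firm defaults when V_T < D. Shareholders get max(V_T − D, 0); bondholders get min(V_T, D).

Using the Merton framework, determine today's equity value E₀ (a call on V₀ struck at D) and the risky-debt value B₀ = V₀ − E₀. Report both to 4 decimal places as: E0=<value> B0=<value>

Equity is a call on the firm's assets struck at D = 549.2455:
d₁ = [ln(V₀/D) + (r + σ²/2)T] / (σ√T)
   = [ln(592.8097/549.2455) + (0.0345 + 0.5·0.5022²)·1.2978] / (0.5022·√1.2978)
   = [0.076328 + 0.208430] / 0.572111 = 0.497731
d₂ = d₁ − σ√T = 0.497731 − 0.572111 = -0.074380
N(d₁) = 0.690663,  N(d₂) = 0.470354,  e^(−rT) = 0.956213
E₀ = V₀·N(d₁) − D·e^(−rT)·N(d₂)
   = 592.8097·0.690663 − 549.2455·0.956213·0.470354 = 162.403891
B₀ = V₀ − E₀ = 592.8097 − 162.403891 = 430.405809

E0=162.4039 B0=430.4058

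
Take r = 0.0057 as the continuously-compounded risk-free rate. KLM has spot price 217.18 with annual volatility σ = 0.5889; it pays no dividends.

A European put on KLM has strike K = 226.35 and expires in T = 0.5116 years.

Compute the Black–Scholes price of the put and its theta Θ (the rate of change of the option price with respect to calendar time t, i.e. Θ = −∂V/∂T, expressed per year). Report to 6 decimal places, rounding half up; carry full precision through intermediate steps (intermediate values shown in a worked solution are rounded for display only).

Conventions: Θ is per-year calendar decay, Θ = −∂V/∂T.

σ√T = 0.5889·√0.5116 = 0.421218
d₁ = (ln(S/K) + (r+σ²/2)T) / (σ√T) = (ln(217.18/226.35) + (0.0057+0.5889²/2)·0.5116) / 0.421218 = (-0.041356 + 0.091628) / 0.421218 = 0.119350
d₂ = d₁ − σ√T = 0.119350 − 0.421218 = -0.301868
e^{−rT} = 0.997088
N(−d₁) = 0.452499,  N(−d₂) = 0.618624
Put price V = K·e^{−rT}·N(−d₂) − S·N(−d₁) = 139.617709 − 98.273730 = 41.343979
φ(d₁) = (1/√(2π))·e^{−d₁²/2} = 0.396111
Θ = −S·φ(d₁)·σ/(2√T) + r·K·e^{−rT}·N(−d₂) = −35.414657 + 0.795821 = -34.618836

price = 41.343979
Θ = -34.618836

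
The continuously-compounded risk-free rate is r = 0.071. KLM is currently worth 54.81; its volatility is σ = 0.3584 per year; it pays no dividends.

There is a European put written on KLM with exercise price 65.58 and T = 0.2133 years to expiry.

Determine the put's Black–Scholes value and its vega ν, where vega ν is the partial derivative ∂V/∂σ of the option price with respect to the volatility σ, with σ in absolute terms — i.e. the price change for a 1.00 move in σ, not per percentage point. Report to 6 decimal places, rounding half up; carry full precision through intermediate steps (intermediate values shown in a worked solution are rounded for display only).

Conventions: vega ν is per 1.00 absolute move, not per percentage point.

price = 10.615157
ν = 6.677597

σ√T = 0.3584·√0.2133 = 0.165525
d₁ = (ln(S/K) + (r+σ²/2)T) / (σ√T) = (ln(54.81/65.58) + (0.071+0.3584²/2)·0.2133) / 0.165525 = (-0.179398 + 0.028844) / 0.165525 = -0.909558
d₂ = d₁ − σ√T = -0.909558 − 0.165525 = -1.075083
e^{−rT} = 0.984970
N(−d₁) = 0.818472,  N(−d₂) = 0.858831
Put price V = K·e^{−rT}·N(−d₂) − S·N(−d₁) = 55.475620 − 44.860462 = 10.615157
φ(d₁) = (1/√(2π))·e^{−d₁²/2} = 0.263794
ν = S·φ(d₁)·√T = 6.677597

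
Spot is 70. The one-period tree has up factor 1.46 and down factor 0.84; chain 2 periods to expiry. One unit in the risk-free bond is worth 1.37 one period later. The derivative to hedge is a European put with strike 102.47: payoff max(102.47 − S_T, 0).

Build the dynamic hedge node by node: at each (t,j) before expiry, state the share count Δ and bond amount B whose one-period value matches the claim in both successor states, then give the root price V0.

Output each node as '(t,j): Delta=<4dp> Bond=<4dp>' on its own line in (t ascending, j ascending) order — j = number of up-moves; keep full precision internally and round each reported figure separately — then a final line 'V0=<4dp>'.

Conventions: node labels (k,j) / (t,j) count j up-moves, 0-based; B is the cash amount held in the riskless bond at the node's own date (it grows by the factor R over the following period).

No-arbitrage ⇒ martingale measure with p* = (R−d)/(u−d) = 0.8548.
Terminal payoffs: V(2,0)=53.0780, V(2,1)=16.6220, V(2,2)=0.0000
(1,0): S=58.8000. Δ = (V_up−V_dn)/(S_up−S_dn) = (16.6220−53.0780)/(85.8480−49.3920) = -1.0000. V = [p*·16.6220 + (1−p*)·53.0780]/1.37 = 15.9956. B = V − Δ·S = 74.7956.
(1,1): S=102.2000. Δ = (V_up−V_dn)/(S_up−S_dn) = (0.0000−16.6220)/(149.2120−85.8480) = -0.2623. V = [p*·0.0000 + (1−p*)·16.6220]/1.37 = 1.7612. B = V − Δ·S = 28.5709.
(0,0): S=70.0000. Δ = (V_up−V_dn)/(S_up−S_dn) = (1.7612−15.9956)/(102.2000−58.8000) = -0.3280. V = [p*·1.7612 + (1−p*)·15.9956]/1.37 = 2.7938. B = V − Δ·S = 25.7525.
As a check, the time-0 holding Δ(0,0)·S0 + B(0,0) comes to 2.7938 — exactly V0.

(0,0): Delta=-0.3280 Bond=25.7525
(1,0): Delta=-1.0000 Bond=74.7956
(1,1): Delta=-0.2623 Bond=28.5709
V0=2.7938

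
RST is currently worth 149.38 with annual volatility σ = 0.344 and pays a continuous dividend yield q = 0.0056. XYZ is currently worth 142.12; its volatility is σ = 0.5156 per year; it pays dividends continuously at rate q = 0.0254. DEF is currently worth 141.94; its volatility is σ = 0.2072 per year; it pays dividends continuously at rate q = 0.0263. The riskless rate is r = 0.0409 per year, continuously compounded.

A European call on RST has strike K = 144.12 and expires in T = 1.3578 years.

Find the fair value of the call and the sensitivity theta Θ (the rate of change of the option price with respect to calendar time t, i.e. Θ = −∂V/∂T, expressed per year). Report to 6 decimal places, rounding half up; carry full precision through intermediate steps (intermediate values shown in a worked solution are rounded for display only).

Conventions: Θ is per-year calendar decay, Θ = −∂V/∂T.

price = 29.044885
Θ = -10.288190

σ√T = 0.344·√1.3578 = 0.400845
d₁ = (ln(S/K) + (r−q+σ²/2)T) / (σ√T) = (ln(149.38/144.12) + (0.0409−0.0056+0.344²/2)·1.3578) / 0.400845 = (0.035847 + 0.128269) / 0.400845 = 0.409425
d₂ = d₁ − σ√T = 0.409425 − 0.400845 = 0.008580
e^{−rT} = 0.945980
e^{−qT} = 0.992425
N(d₁) = 0.658886,  N(d₂) = 0.503423
Call price V = S·e^{−qT}·N(d₁) − K·e^{−rT}·N(d₂) = 97.678835 − 68.633950 = 29.044885
φ(d₁) = (1/√(2π))·e^{−d₁²/2} = 0.366868
Θ = −S·e^{−qT}·φ(d₁)·σ/(2√T) + q·S·e^{−qT}·N(d₁) − r·K·e^{−rT}·N(d₂) = −8.028063 + 0.547001 − 2.807129 = -10.288190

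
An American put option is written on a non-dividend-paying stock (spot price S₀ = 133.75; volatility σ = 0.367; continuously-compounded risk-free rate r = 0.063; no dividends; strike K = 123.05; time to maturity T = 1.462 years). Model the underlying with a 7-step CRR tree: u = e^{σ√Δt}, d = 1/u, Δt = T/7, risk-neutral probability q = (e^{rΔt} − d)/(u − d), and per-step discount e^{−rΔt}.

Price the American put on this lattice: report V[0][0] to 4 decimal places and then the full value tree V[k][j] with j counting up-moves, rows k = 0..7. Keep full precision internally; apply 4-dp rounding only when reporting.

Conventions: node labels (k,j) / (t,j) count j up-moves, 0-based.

price = 13.8583
tree:
13.8583
20.7537 7.2616
30.1359 11.8286 2.8414
42.1830 18.7684 5.1330 0.6022
54.6698 28.7869 9.1477 1.2142 0.0000
65.2285 42.1830 16.0208 2.4481 0.0000 0.0000
74.1568 54.6698 27.4161 4.9361 0.0000 0.0000 0.0000
81.7064 65.2285 42.1830 9.9525 0.0000 0.0000 0.0000 0.0000

Δt=0.20886, u=1.18261, d=0.84559, q=0.49747, disc=e^(-rΔt)=0.98693
k=7 terminal: V=max(K-S,0) → 81.7064 65.2285 42.1830 9.9525 0.0000 0.0000 0.0000 0.0000
k=6: j=0 S=48.8932 intr=74.1568 cont=72.5483 V=74.1568[EX]; j=1 S=68.3802 intr=54.6698 cont=53.0613 V=54.6698[EX]; j=2 S=95.6339 intr=27.4161 cont=25.8076 V=27.4161[EX]; j=3 S=133.7500 intr=0.0000 cont=4.9361 V=4.9361[hold]; j=4 S=187.0577 intr=0.0000 cont=0.0000 V=0.0000[hold]; j=5 S=261.6117 intr=0.0000 cont=0.0000 V=0.0000[hold]; j=6 S=365.8802 intr=0.0000 cont=0.0000 V=0.0000[hold]
k=5: j=0 S=57.8215 intr=65.2285 cont=63.6200 V=65.2285[EX]; j=1 S=80.8670 intr=42.1830 cont=40.5745 V=42.1830[EX]; j=2 S=113.0975 intr=9.9525 cont=16.0208 V=16.0208[hold]; j=3 S=158.1738 intr=0.0000 cont=2.4481 V=2.4481[hold]; j=4 S=221.2159 intr=0.0000 cont=0.0000 V=0.0000[hold]; j=5 S=309.3842 intr=0.0000 cont=0.0000 V=0.0000[hold]
k=4: j=0 S=68.3802 intr=54.6698 cont=53.0613 V=54.6698[EX]; j=1 S=95.6339 intr=27.4161 cont=28.7869 V=28.7869[hold]; j=2 S=133.7500 intr=0.0000 cont=9.1477 V=9.1477[hold]; j=3 S=187.0577 intr=0.0000 cont=1.2142 V=1.2142[hold]; j=4 S=261.6117 intr=0.0000 cont=0.0000 V=0.0000[hold]
k=3: j=0 S=80.8670 intr=42.1830 cont=41.2476 V=42.1830[EX]; j=1 S=113.0975 intr=9.9525 cont=18.7684 V=18.7684[hold]; j=2 S=158.1738 intr=0.0000 cont=5.1330 V=5.1330[hold]; j=3 S=221.2159 intr=0.0000 cont=0.6022 V=0.6022[hold]
k=2: j=0 S=95.6339 intr=27.4161 cont=30.1359 V=30.1359[hold]; j=1 S=133.7500 intr=0.0000 cont=11.8286 V=11.8286[hold]; j=2 S=187.0577 intr=0.0000 cont=2.8414 V=2.8414[hold]
k=1: j=0 S=113.0975 intr=9.9525 cont=20.7537 V=20.7537[hold]; j=1 S=158.1738 intr=0.0000 cont=7.2616 V=7.2616[hold]
k=0: j=0 S=133.7500 intr=0.0000 cont=13.8583 V=13.8583[hold]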